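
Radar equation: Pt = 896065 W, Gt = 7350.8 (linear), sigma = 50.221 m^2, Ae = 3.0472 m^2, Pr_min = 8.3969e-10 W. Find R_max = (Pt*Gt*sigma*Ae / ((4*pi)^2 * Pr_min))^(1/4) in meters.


R^4 = 896065*7350.8*50.221*3.0472 / ((4*pi)^2 * 8.3969e-10) = 7.601893e+18
R_max = 7.601893e+18^0.25 = 52509 m

52509 m


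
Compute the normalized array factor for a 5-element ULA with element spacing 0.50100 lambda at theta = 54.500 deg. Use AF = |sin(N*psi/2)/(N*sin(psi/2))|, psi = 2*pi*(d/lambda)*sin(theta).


psi = 2*pi*0.50100*sin(54.500 deg) = 2.562735 rad
AF = |sin(5*2.562735/2) / (5*sin(2.562735/2))| = 0.02574

0.02574


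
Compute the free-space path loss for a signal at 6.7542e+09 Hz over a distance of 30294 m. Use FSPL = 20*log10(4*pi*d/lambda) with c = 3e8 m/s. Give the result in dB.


lambda = c / f = 3.0000e+08 / 6.7542e+09 = 0.04441681 m
FSPL = 20 * log10(4*pi*30294/0.04441681) = 138.7 dB

138.7 dB


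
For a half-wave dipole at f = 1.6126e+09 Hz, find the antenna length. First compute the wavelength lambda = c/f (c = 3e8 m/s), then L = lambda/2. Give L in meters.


lambda = c / f = 3.0000e+08 / 1.6126e+09 = 0.1860350 m
L = lambda / 2 = 0.1860350 / 2 = 0.09302 m

0.09302 m


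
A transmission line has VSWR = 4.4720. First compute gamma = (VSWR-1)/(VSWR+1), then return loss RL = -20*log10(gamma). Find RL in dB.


gamma = (4.4720 - 1) / (4.4720 + 1) = 0.6345029
RL = -20 * log10(0.6345029) = 3.951 dB

3.951 dB


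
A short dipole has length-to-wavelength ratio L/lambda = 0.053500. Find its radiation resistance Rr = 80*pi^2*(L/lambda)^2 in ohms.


Rr = 80 * pi^2 * (0.053500)^2 = 80 * 9.869604 * 2.862250e-03 = 2.260 ohm

2.260 ohm


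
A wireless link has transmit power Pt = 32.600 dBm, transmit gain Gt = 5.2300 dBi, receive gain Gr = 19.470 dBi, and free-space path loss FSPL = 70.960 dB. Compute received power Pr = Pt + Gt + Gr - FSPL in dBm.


Pr = 32.600 + 5.2300 + 19.470 - 70.960 = -13.66 dBm

-13.66 dBm


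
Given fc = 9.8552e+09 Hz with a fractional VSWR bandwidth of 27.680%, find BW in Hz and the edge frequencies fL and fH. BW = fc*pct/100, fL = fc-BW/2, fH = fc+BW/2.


BW = 9.8552e+09 * 27.680/100 = 2.727919e+09 Hz
fL = 9.8552e+09 - 2.727919e+09/2 = 8.491e+09 Hz
fH = 9.8552e+09 + 2.727919e+09/2 = 1.122e+10 Hz

BW=2.728e+09 Hz, fL=8.491e+09 Hz, fH=1.122e+10 Hz


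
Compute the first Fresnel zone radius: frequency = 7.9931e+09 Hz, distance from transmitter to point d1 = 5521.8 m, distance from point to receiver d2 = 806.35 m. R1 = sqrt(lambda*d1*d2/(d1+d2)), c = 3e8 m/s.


lambda = c / f = 3.0000e+08 / 7.9931e+09 = 0.03753237 m
R1 = sqrt(0.03753237 * 5521.8 * 806.35 / (5521.8 + 806.35)) = 5.139 m

5.139 m


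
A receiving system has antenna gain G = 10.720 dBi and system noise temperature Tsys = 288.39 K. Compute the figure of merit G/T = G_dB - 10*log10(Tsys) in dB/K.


G/T = 10.720 - 10*log10(288.39) = 10.720 - 24.59980 = -13.88 dB/K

-13.88 dB/K


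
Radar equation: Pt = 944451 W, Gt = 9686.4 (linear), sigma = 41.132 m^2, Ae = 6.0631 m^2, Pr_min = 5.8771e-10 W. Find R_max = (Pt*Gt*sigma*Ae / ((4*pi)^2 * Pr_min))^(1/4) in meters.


R^4 = 944451*9686.4*41.132*6.0631 / ((4*pi)^2 * 5.8771e-10) = 2.458293e+19
R_max = 2.458293e+19^0.25 = 70414 m

70414 m


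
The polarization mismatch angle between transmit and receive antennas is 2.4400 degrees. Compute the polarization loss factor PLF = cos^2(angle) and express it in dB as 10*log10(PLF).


PLF_linear = cos^2(2.4400 deg) = 0.9981875
PLF_dB = 10 * log10(0.9981875) = -7.879e-03 dB

-7.879e-03 dB


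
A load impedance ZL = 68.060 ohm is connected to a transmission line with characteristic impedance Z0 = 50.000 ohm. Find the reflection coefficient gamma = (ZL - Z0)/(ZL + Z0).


gamma = (68.060 - 50.000) / (68.060 + 50.000) = 0.1530

0.1530


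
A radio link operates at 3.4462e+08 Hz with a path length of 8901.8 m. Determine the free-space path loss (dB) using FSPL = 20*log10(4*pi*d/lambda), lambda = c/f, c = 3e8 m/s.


lambda = c / f = 3.0000e+08 / 3.4462e+08 = 0.8705241 m
FSPL = 20 * log10(4*pi*8901.8/0.8705241) = 102.2 dB

102.2 dB


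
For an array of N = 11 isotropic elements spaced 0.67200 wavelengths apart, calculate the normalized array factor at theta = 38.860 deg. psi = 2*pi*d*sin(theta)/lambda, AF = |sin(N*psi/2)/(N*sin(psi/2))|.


psi = 2*pi*0.67200*sin(38.860 deg) = 2.649154 rad
AF = |sin(11*2.649154/2) / (11*sin(2.649154/2))| = 0.08508

0.08508


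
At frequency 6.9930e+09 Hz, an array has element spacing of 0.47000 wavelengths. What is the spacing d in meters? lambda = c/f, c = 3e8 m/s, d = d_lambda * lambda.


lambda = c / f = 3.0000e+08 / 6.9930e+09 = 0.04290004 m
d = 0.47000 * 0.04290004 = 0.02016 m

0.02016 m


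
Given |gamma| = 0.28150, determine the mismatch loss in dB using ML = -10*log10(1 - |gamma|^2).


ML = -10 * log10(1 - 0.28150^2) = -10 * log10(0.92075775) = 0.3585 dB

0.3585 dB


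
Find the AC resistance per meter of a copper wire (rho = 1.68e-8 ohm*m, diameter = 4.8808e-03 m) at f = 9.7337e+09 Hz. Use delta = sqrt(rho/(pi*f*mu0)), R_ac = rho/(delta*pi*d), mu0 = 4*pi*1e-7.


delta = sqrt(1.68e-8 / (pi * 9.7337e+09 * 4*pi*1e-7)) = 6.612045e-07 m
R_ac = 1.68e-8 / (6.612045e-07 * pi * 4.8808e-03) = 1.657 ohm/m

1.657 ohm/m


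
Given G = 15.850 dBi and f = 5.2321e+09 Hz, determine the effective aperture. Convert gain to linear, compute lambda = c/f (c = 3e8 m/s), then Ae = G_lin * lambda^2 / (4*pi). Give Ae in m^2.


lambda = c / f = 3.0000e+08 / 5.2321e+09 = 0.05733835 m
G_linear = 10^(15.850/10) = 38.45918
Ae = G_linear * lambda^2 / (4*pi) = 38.45918 * 0.05733835^2 / (4*pi) = 0.01006 m^2

0.01006 m^2


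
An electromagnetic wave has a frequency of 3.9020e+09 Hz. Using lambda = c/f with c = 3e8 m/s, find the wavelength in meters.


lambda = c / f = 3.0000e+08 / 3.9020e+09 = 0.07688 m

0.07688 m


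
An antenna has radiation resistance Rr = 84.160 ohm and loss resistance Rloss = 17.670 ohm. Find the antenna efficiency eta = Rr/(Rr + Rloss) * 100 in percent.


eta = 84.160 / (84.160 + 17.670) * 100 = 82.65%

82.65%


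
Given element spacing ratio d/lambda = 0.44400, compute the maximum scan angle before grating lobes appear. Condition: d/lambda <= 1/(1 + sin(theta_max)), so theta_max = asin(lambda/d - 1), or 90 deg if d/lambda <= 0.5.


lambda/d - 1 = 1/0.44400 - 1 = 1.252252 >= 1
d/lambda <= 0.5, so the array can scan to endfire without grating lobes: theta_max = 90 deg

90 deg


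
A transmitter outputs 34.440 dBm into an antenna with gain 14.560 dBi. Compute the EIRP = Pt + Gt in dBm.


EIRP = Pt + Gt = 34.440 + 14.560 = 49.00 dBm

49.00 dBm


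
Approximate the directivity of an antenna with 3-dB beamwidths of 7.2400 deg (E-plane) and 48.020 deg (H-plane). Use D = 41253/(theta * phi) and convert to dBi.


D_linear = 41253 / (7.2400 * 48.020) = 118.6574
D_dBi = 10 * log10(118.6574) = 20.74 dBi

20.74 dBi


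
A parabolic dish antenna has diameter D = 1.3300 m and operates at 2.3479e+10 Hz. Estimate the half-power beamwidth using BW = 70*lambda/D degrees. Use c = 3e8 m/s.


lambda = c / f = 3.0000e+08 / 2.3479e+10 = 0.01277738 m
BW = 70 * 0.01277738 / 1.3300 = 0.6725 deg

0.6725 deg


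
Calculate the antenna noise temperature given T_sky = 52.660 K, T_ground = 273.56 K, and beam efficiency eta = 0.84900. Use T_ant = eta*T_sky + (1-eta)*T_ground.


T_ant = 0.84900 * 52.660 + (1 - 0.84900) * 273.56 = 86.02 K

86.02 K


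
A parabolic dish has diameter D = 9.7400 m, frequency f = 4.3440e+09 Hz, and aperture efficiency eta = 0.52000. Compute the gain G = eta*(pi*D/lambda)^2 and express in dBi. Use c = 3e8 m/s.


lambda = c / f = 3.0000e+08 / 4.3440e+09 = 0.06906077 m
G_linear = 0.52000 * (pi * 9.7400 / 0.06906077)^2 = 102084.1
G_dBi = 10 * log10(102084.1) = 50.09 dBi

50.09 dBi


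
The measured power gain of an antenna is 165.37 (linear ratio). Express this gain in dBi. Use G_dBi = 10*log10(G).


G_dBi = 10 * log10(165.37) = 22.18 dBi

22.18 dBi


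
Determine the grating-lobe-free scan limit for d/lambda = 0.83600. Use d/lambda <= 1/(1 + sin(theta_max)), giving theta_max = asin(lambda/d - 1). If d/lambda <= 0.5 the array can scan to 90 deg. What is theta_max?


lambda/d - 1 = 1/0.83600 - 1 = 0.1961722
theta_max = asin(0.1961722) = 11.31 deg

11.31 deg


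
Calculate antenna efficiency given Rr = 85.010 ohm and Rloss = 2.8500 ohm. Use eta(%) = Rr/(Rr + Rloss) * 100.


eta = 85.010 / (85.010 + 2.8500) * 100 = 96.76%

96.76%


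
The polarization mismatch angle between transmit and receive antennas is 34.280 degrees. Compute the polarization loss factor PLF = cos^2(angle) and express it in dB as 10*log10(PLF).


PLF_linear = cos^2(34.280 deg) = 0.6827633
PLF_dB = 10 * log10(0.6827633) = -1.657 dB

-1.657 dB


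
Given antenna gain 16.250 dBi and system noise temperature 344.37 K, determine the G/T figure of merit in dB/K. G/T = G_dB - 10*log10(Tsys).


G/T = 16.250 - 10*log10(344.37) = 16.250 - 25.37025 = -9.120 dB/K

-9.120 dB/K


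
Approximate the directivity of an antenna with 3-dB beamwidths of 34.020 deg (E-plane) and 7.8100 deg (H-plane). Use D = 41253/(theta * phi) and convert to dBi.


D_linear = 41253 / (34.020 * 7.8100) = 155.2638
D_dBi = 10 * log10(155.2638) = 21.91 dBi

21.91 dBi


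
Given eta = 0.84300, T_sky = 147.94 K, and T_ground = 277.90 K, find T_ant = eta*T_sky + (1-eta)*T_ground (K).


T_ant = 0.84300 * 147.94 + (1 - 0.84300) * 277.90 = 168.3 K

168.3 K


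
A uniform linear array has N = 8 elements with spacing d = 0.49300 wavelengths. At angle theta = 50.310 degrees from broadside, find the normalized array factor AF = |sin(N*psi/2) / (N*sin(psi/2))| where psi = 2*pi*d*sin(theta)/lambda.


psi = 2*pi*0.49300*sin(50.310 deg) = 2.383645 rad
AF = |sin(8*2.383645/2) / (8*sin(2.383645/2))| = 0.01474

0.01474


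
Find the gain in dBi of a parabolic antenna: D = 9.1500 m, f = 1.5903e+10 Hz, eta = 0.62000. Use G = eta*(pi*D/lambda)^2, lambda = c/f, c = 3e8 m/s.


lambda = c / f = 3.0000e+08 / 1.5903e+10 = 0.01886437 m
G_linear = 0.62000 * (pi * 9.1500 / 0.01886437)^2 = 1.439624e+06
G_dBi = 10 * log10(1.439624e+06) = 61.58 dBi

61.58 dBi


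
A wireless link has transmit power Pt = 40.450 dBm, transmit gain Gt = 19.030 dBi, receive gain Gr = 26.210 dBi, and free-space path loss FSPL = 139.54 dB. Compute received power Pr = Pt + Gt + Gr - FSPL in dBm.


Pr = 40.450 + 19.030 + 26.210 - 139.54 = -53.85 dBm

-53.85 dBm


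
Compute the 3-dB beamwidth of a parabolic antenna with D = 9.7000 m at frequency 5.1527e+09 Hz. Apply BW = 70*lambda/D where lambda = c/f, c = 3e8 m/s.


lambda = c / f = 3.0000e+08 / 5.1527e+09 = 0.05822190 m
BW = 70 * 0.05822190 / 9.7000 = 0.4202 deg

0.4202 deg


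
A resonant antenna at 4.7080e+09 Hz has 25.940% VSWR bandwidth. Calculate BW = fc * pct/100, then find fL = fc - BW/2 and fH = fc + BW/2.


BW = 4.7080e+09 * 25.940/100 = 1.221255e+09 Hz
fL = 4.7080e+09 - 1.221255e+09/2 = 4.097e+09 Hz
fH = 4.7080e+09 + 1.221255e+09/2 = 5.319e+09 Hz

BW=1.221e+09 Hz, fL=4.097e+09 Hz, fH=5.319e+09 Hz


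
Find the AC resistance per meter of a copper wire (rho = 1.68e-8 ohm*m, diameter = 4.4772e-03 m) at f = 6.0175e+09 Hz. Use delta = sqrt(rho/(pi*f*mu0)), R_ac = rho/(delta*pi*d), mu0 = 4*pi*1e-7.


delta = sqrt(1.68e-8 / (pi * 6.0175e+09 * 4*pi*1e-7)) = 8.409433e-07 m
R_ac = 1.68e-8 / (8.409433e-07 * pi * 4.4772e-03) = 1.420 ohm/m

1.420 ohm/m


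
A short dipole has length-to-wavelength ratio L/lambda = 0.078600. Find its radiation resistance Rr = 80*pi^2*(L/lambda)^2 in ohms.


Rr = 80 * pi^2 * (0.078600)^2 = 80 * 9.869604 * 6.177960e-03 = 4.878 ohm

4.878 ohm


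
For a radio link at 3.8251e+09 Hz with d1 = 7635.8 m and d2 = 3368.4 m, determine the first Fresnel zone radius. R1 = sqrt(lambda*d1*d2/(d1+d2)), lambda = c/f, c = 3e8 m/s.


lambda = c / f = 3.0000e+08 / 3.8251e+09 = 0.07842932 m
R1 = sqrt(0.07842932 * 7635.8 * 3368.4 / (7635.8 + 3368.4)) = 13.54 m

13.54 m


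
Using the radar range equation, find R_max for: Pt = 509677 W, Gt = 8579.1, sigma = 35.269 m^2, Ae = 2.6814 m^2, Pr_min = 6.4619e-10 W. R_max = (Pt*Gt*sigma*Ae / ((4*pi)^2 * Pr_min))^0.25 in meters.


R^4 = 509677*8579.1*35.269*2.6814 / ((4*pi)^2 * 6.4619e-10) = 4.052393e+18
R_max = 4.052393e+18^0.25 = 44867 m

44867 m


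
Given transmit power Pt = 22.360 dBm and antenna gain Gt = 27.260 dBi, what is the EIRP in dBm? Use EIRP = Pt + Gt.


EIRP = Pt + Gt = 22.360 + 27.260 = 49.62 dBm

49.62 dBm


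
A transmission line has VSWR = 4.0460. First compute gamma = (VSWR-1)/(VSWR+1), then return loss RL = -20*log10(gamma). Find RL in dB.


gamma = (4.0460 - 1) / (4.0460 + 1) = 0.6036465
RL = -20 * log10(0.6036465) = 4.384 dB

4.384 dB


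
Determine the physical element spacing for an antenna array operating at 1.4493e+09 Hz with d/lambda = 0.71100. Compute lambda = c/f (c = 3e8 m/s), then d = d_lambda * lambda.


lambda = c / f = 3.0000e+08 / 1.4493e+09 = 0.2069965 m
d = 0.71100 * 0.2069965 = 0.1472 m

0.1472 m


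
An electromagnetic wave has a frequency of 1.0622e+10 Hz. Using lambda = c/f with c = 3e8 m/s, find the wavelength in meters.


lambda = c / f = 3.0000e+08 / 1.0622e+10 = 0.02824 m

0.02824 m


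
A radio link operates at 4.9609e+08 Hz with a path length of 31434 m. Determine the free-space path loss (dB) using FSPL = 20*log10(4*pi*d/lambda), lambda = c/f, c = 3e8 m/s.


lambda = c / f = 3.0000e+08 / 4.9609e+08 = 0.6047290 m
FSPL = 20 * log10(4*pi*31434/0.6047290) = 116.3 dB

116.3 dB


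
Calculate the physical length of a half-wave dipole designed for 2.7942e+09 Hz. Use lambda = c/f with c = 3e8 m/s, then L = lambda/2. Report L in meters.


lambda = c / f = 3.0000e+08 / 2.7942e+09 = 0.1073653 m
L = lambda / 2 = 0.1073653 / 2 = 0.05368 m

0.05368 m


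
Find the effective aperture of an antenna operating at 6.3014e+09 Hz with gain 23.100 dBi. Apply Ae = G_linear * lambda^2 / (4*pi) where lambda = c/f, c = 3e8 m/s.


lambda = c / f = 3.0000e+08 / 6.3014e+09 = 0.04760847 m
G_linear = 10^(23.100/10) = 204.1738
Ae = G_linear * lambda^2 / (4*pi) = 204.1738 * 0.04760847^2 / (4*pi) = 0.03683 m^2

0.03683 m^2


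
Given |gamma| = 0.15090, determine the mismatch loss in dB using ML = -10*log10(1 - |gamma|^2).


ML = -10 * log10(1 - 0.15090^2) = -10 * log10(0.97722919) = 0.1000 dB

0.1000 dB


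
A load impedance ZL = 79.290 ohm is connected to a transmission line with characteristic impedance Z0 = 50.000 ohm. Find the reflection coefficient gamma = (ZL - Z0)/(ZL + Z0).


gamma = (79.290 - 50.000) / (79.290 + 50.000) = 0.2265

0.2265


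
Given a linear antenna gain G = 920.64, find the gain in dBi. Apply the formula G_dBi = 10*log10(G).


G_dBi = 10 * log10(920.64) = 29.64 dBi

29.64 dBi


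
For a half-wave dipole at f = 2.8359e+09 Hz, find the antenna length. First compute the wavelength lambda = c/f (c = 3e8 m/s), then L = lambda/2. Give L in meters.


lambda = c / f = 3.0000e+08 / 2.8359e+09 = 0.1057865 m
L = lambda / 2 = 0.1057865 / 2 = 0.05289 m

0.05289 m


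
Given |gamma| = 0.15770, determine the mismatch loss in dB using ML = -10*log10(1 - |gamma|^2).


ML = -10 * log10(1 - 0.15770^2) = -10 * log10(0.97513071) = 0.1094 dB

0.1094 dB


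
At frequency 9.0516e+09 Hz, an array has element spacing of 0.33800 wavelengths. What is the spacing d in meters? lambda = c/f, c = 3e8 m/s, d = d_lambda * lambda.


lambda = c / f = 3.0000e+08 / 9.0516e+09 = 0.03314331 m
d = 0.33800 * 0.03314331 = 0.01120 m

0.01120 m


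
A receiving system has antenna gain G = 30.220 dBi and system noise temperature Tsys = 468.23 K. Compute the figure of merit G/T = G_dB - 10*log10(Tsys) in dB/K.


G/T = 30.220 - 10*log10(468.23) = 30.220 - 26.70459 = 3.515 dB/K

3.515 dB/K


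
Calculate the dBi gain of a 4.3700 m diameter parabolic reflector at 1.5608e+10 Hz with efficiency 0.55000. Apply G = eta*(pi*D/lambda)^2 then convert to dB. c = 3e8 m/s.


lambda = c / f = 3.0000e+08 / 1.5608e+10 = 0.01922091 m
G_linear = 0.55000 * (pi * 4.3700 / 0.01922091)^2 = 280593.4
G_dBi = 10 * log10(280593.4) = 54.48 dBi

54.48 dBi


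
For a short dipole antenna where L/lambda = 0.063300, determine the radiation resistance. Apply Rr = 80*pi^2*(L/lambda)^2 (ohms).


Rr = 80 * pi^2 * (0.063300)^2 = 80 * 9.869604 * 4.006890e-03 = 3.164 ohm

3.164 ohm


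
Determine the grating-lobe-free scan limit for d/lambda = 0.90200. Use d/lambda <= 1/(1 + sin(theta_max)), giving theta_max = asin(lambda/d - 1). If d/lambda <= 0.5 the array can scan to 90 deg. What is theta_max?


lambda/d - 1 = 1/0.90200 - 1 = 0.1086475
theta_max = asin(0.1086475) = 6.237 deg

6.237 deg


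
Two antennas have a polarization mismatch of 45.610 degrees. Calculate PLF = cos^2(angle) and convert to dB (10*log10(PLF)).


PLF_linear = cos^2(45.610 deg) = 0.4893543
PLF_dB = 10 * log10(0.4893543) = -3.104 dB

-3.104 dB


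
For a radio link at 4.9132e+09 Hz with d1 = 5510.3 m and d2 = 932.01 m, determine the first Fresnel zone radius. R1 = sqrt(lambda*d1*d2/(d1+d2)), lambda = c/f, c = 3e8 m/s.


lambda = c / f = 3.0000e+08 / 4.9132e+09 = 0.06106000 m
R1 = sqrt(0.06106000 * 5510.3 * 932.01 / (5510.3 + 932.01)) = 6.977 m

6.977 m


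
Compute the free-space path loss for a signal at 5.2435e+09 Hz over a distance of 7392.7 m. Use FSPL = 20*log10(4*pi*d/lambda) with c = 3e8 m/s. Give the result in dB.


lambda = c / f = 3.0000e+08 / 5.2435e+09 = 0.05721369 m
FSPL = 20 * log10(4*pi*7392.7/0.05721369) = 124.2 dB

124.2 dB


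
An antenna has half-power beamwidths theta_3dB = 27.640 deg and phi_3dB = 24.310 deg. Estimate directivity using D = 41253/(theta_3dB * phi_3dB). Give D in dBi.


D_linear = 41253 / (27.640 * 24.310) = 61.39493
D_dBi = 10 * log10(61.39493) = 17.88 dBi

17.88 dBi


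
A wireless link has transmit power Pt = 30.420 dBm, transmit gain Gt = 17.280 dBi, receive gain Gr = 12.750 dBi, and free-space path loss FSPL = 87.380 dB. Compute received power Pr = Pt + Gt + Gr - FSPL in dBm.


Pr = 30.420 + 17.280 + 12.750 - 87.380 = -26.93 dBm

-26.93 dBm


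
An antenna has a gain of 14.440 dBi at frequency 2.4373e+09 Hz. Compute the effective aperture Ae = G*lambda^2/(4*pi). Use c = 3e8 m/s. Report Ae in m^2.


lambda = c / f = 3.0000e+08 / 2.4373e+09 = 0.1230870 m
G_linear = 10^(14.440/10) = 27.79713
Ae = G_linear * lambda^2 / (4*pi) = 27.79713 * 0.1230870^2 / (4*pi) = 0.03351 m^2

0.03351 m^2


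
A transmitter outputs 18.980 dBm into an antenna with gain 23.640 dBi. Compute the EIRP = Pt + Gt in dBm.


EIRP = Pt + Gt = 18.980 + 23.640 = 42.62 dBm

42.62 dBm


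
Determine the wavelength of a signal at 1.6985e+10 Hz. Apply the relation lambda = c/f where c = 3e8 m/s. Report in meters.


lambda = c / f = 3.0000e+08 / 1.6985e+10 = 0.01766 m

0.01766 m


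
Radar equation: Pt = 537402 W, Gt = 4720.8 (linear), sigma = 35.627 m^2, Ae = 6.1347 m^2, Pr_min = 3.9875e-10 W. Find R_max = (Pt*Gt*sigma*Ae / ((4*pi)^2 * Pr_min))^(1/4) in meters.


R^4 = 537402*4720.8*35.627*6.1347 / ((4*pi)^2 * 3.9875e-10) = 8.805764e+18
R_max = 8.805764e+18^0.25 = 54474 m

54474 m


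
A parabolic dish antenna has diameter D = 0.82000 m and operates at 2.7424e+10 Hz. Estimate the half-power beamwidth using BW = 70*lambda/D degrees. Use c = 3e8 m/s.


lambda = c / f = 3.0000e+08 / 2.7424e+10 = 0.01093932 m
BW = 70 * 0.01093932 / 0.82000 = 0.9338 deg

0.9338 deg


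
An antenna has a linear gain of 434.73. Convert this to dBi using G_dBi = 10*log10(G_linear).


G_dBi = 10 * log10(434.73) = 26.38 dBi

26.38 dBi


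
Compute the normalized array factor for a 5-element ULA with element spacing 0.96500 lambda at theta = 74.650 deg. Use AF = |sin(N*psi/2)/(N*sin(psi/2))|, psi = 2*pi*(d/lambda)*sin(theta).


psi = 2*pi*0.96500*sin(74.650 deg) = 5.846977 rad
AF = |sin(5*5.846977/2) / (5*sin(5.846977/2))| = 0.8197

0.8197


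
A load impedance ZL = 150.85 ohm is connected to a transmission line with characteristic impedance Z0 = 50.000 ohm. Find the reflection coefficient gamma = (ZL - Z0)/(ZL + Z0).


gamma = (150.85 - 50.000) / (150.85 + 50.000) = 0.5021

0.5021


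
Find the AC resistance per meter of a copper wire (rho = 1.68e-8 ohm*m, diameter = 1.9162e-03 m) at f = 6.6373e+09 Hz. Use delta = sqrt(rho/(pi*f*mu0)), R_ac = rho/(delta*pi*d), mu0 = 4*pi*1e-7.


delta = sqrt(1.68e-8 / (pi * 6.6373e+09 * 4*pi*1e-7)) = 8.007170e-07 m
R_ac = 1.68e-8 / (8.007170e-07 * pi * 1.9162e-03) = 3.485 ohm/m

3.485 ohm/m


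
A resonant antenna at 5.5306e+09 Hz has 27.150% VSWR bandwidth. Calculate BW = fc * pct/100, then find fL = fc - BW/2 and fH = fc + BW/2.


BW = 5.5306e+09 * 27.150/100 = 1.501558e+09 Hz
fL = 5.5306e+09 - 1.501558e+09/2 = 4.780e+09 Hz
fH = 5.5306e+09 + 1.501558e+09/2 = 6.281e+09 Hz

BW=1.502e+09 Hz, fL=4.780e+09 Hz, fH=6.281e+09 Hz


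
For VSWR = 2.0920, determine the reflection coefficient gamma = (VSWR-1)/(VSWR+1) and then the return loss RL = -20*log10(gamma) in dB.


gamma = (2.0920 - 1) / (2.0920 + 1) = 0.3531695
RL = -20 * log10(0.3531695) = 9.040 dB

9.040 dB


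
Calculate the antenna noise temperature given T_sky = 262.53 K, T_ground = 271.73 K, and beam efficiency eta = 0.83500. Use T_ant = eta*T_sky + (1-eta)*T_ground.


T_ant = 0.83500 * 262.53 + (1 - 0.83500) * 271.73 = 264.0 K

264.0 K


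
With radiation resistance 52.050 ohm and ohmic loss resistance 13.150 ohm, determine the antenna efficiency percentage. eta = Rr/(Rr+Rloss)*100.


eta = 52.050 / (52.050 + 13.150) * 100 = 79.83%

79.83%


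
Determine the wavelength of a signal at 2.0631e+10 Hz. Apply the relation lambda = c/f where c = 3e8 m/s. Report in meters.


lambda = c / f = 3.0000e+08 / 2.0631e+10 = 0.01454 m

0.01454 m


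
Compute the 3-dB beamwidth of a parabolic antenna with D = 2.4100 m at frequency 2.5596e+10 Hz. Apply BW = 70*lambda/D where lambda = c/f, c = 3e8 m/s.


lambda = c / f = 3.0000e+08 / 2.5596e+10 = 0.01172058 m
BW = 70 * 0.01172058 / 2.4100 = 0.3404 deg

0.3404 deg


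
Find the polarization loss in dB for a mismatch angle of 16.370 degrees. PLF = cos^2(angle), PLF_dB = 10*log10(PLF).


PLF_linear = cos^2(16.370 deg) = 0.9205667
PLF_dB = 10 * log10(0.9205667) = -0.3594 dB

-0.3594 dB


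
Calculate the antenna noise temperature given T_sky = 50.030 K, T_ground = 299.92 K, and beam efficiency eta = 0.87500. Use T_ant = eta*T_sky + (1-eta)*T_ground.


T_ant = 0.87500 * 50.030 + (1 - 0.87500) * 299.92 = 81.27 K

81.27 K


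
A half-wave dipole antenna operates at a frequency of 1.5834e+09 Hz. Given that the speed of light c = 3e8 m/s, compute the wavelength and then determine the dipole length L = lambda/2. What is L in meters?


lambda = c / f = 3.0000e+08 / 1.5834e+09 = 0.1894657 m
L = lambda / 2 = 0.1894657 / 2 = 0.09473 m

0.09473 m


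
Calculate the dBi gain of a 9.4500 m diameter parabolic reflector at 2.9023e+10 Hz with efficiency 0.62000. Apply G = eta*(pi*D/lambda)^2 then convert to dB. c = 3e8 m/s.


lambda = c / f = 3.0000e+08 / 2.9023e+10 = 0.01033663 m
G_linear = 0.62000 * (pi * 9.4500 / 0.01033663)^2 = 5.114428e+06
G_dBi = 10 * log10(5.114428e+06) = 67.09 dBi

67.09 dBi


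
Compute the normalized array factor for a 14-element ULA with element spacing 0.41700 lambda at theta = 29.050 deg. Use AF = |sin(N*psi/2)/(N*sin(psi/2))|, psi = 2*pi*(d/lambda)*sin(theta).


psi = 2*pi*0.41700*sin(29.050 deg) = 1.272243 rad
AF = |sin(14*1.272243/2) / (14*sin(1.272243/2))| = 0.05965

0.05965


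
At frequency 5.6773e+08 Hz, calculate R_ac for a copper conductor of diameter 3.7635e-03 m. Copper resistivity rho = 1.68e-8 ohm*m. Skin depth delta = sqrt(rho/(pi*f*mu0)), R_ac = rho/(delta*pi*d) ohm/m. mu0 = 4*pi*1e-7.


delta = sqrt(1.68e-8 / (pi * 5.6773e+08 * 4*pi*1e-7)) = 2.737813e-06 m
R_ac = 1.68e-8 / (2.737813e-06 * pi * 3.7635e-03) = 0.5190 ohm/m

0.5190 ohm/m


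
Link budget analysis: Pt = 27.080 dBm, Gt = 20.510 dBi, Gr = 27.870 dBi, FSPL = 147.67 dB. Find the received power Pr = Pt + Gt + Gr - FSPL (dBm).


Pr = 27.080 + 20.510 + 27.870 - 147.67 = -72.21 dBm

-72.21 dBm


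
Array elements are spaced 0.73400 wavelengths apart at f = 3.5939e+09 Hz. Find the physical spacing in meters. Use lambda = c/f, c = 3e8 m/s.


lambda = c / f = 3.0000e+08 / 3.5939e+09 = 0.08347478 m
d = 0.73400 * 0.08347478 = 0.06127 m

0.06127 m


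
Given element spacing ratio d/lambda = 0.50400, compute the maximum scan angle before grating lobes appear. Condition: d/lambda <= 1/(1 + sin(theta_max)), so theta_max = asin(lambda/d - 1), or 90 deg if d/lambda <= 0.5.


lambda/d - 1 = 1/0.50400 - 1 = 0.9841270
theta_max = asin(0.9841270) = 79.78 deg

79.78 deg


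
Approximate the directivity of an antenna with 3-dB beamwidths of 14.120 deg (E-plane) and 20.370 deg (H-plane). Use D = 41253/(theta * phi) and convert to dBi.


D_linear = 41253 / (14.120 * 20.370) = 143.4266
D_dBi = 10 * log10(143.4266) = 21.57 dBi

21.57 dBi


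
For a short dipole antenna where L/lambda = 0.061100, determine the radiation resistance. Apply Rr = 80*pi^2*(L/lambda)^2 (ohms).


Rr = 80 * pi^2 * (0.061100)^2 = 80 * 9.869604 * 3.733210e-03 = 2.948 ohm

2.948 ohm


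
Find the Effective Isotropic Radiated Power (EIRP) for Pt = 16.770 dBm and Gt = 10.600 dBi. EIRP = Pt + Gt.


EIRP = Pt + Gt = 16.770 + 10.600 = 27.37 dBm

27.37 dBm


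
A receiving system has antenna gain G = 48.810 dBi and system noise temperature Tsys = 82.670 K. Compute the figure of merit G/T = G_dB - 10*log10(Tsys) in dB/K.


G/T = 48.810 - 10*log10(82.670) = 48.810 - 19.17348 = 29.64 dB/K

29.64 dB/K


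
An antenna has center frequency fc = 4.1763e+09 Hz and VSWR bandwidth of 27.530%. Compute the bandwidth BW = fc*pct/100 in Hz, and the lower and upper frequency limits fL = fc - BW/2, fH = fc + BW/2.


BW = 4.1763e+09 * 27.530/100 = 1.149735e+09 Hz
fL = 4.1763e+09 - 1.149735e+09/2 = 3.601e+09 Hz
fH = 4.1763e+09 + 1.149735e+09/2 = 4.751e+09 Hz

BW=1.150e+09 Hz, fL=3.601e+09 Hz, fH=4.751e+09 Hz


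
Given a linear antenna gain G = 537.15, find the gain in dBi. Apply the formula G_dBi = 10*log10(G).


G_dBi = 10 * log10(537.15) = 27.30 dBi

27.30 dBi


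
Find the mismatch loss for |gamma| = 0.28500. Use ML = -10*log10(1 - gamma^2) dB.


ML = -10 * log10(1 - 0.28500^2) = -10 * log10(0.918775) = 0.3679 dB

0.3679 dB


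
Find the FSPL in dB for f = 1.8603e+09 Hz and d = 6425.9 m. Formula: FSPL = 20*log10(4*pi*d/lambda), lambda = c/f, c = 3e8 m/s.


lambda = c / f = 3.0000e+08 / 1.8603e+09 = 0.1612643 m
FSPL = 20 * log10(4*pi*6425.9/0.1612643) = 114.0 dB

114.0 dB


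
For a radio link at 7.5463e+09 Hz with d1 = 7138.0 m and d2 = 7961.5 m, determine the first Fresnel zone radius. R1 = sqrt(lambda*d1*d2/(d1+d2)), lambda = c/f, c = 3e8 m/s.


lambda = c / f = 3.0000e+08 / 7.5463e+09 = 0.03975458 m
R1 = sqrt(0.03975458 * 7138.0 * 7961.5 / (7138.0 + 7961.5)) = 12.23 m

12.23 m


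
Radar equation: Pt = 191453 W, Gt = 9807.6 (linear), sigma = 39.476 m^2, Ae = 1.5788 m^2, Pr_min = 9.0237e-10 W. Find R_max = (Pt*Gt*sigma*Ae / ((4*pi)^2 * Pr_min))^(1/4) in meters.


R^4 = 191453*9807.6*39.476*1.5788 / ((4*pi)^2 * 9.0237e-10) = 8.212602e+17
R_max = 8.212602e+17^0.25 = 30104 m

30104 m


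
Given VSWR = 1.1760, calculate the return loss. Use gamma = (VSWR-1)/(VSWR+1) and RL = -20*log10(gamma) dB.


gamma = (1.1760 - 1) / (1.1760 + 1) = 0.08088235
RL = -20 * log10(0.08088235) = 21.84 dB

21.84 dB


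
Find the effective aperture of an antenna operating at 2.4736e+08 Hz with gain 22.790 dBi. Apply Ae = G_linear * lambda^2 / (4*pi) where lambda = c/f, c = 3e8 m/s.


lambda = c / f = 3.0000e+08 / 2.4736e+08 = 1.212807 m
G_linear = 10^(22.790/10) = 190.1078
Ae = G_linear * lambda^2 / (4*pi) = 190.1078 * 1.212807^2 / (4*pi) = 22.25 m^2

22.25 m^2


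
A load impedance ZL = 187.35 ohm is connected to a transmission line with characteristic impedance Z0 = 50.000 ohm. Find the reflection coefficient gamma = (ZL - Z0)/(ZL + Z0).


gamma = (187.35 - 50.000) / (187.35 + 50.000) = 0.5787

0.5787


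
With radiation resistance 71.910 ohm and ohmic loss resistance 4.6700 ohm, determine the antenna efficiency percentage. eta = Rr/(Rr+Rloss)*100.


eta = 71.910 / (71.910 + 4.6700) * 100 = 93.90%

93.90%


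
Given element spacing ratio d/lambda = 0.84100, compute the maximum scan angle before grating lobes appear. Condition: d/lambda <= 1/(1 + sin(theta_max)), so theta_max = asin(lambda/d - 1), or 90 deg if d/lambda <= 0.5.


lambda/d - 1 = 1/0.84100 - 1 = 0.1890606
theta_max = asin(0.1890606) = 10.90 deg

10.90 deg


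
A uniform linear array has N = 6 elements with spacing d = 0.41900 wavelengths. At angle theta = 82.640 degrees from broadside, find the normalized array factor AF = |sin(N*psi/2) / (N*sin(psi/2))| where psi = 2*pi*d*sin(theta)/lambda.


psi = 2*pi*0.41900*sin(82.640 deg) = 2.610964 rad
AF = |sin(6*2.610964/2) / (6*sin(2.610964/2))| = 0.1727

0.1727


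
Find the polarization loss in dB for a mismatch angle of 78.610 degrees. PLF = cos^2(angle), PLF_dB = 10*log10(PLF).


PLF_linear = cos^2(78.610 deg) = 0.03900082
PLF_dB = 10 * log10(0.03900082) = -14.09 dB

-14.09 dB


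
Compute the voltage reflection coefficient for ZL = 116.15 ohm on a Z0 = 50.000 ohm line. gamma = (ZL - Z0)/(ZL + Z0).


gamma = (116.15 - 50.000) / (116.15 + 50.000) = 0.3981

0.3981


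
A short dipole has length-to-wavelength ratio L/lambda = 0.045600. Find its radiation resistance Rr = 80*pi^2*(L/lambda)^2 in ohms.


Rr = 80 * pi^2 * (0.045600)^2 = 80 * 9.869604 * 2.079360e-03 = 1.642 ohm

1.642 ohm


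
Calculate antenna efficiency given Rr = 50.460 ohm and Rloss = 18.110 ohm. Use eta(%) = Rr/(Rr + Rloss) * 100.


eta = 50.460 / (50.460 + 18.110) * 100 = 73.59%

73.59%


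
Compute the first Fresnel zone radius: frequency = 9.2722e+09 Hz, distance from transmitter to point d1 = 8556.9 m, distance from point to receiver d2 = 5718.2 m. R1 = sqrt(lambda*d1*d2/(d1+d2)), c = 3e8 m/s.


lambda = c / f = 3.0000e+08 / 9.2722e+09 = 0.03235478 m
R1 = sqrt(0.03235478 * 8556.9 * 5718.2 / (8556.9 + 5718.2)) = 10.53 m

10.53 m


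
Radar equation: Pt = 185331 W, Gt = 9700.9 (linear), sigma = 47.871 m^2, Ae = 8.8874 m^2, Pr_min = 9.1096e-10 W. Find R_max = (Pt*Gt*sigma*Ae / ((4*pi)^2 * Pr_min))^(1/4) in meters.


R^4 = 185331*9700.9*47.871*8.8874 / ((4*pi)^2 * 9.1096e-10) = 5.317265e+18
R_max = 5.317265e+18^0.25 = 48020 m

48020 m


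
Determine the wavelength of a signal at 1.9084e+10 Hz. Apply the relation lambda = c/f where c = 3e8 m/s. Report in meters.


lambda = c / f = 3.0000e+08 / 1.9084e+10 = 0.01572 m

0.01572 m


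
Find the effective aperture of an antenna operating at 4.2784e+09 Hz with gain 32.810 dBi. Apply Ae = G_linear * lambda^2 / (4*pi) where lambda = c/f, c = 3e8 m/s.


lambda = c / f = 3.0000e+08 / 4.2784e+09 = 0.07011967 m
G_linear = 10^(32.810/10) = 1909.853
Ae = G_linear * lambda^2 / (4*pi) = 1909.853 * 0.07011967^2 / (4*pi) = 0.7473 m^2

0.7473 m^2


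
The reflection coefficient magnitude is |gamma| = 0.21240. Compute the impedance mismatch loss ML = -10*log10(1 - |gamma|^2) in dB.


ML = -10 * log10(1 - 0.21240^2) = -10 * log10(0.95488624) = 0.2005 dB

0.2005 dB


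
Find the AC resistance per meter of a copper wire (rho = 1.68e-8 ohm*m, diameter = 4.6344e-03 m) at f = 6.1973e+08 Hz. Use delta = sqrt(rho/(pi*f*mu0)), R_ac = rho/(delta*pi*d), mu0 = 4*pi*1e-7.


delta = sqrt(1.68e-8 / (pi * 6.1973e+08 * 4*pi*1e-7)) = 2.620436e-06 m
R_ac = 1.68e-8 / (2.620436e-06 * pi * 4.6344e-03) = 0.4403 ohm/m

0.4403 ohm/m


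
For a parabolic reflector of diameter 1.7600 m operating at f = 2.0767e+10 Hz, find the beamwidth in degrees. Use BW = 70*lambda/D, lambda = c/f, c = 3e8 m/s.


lambda = c / f = 3.0000e+08 / 2.0767e+10 = 0.01444600 m
BW = 70 * 0.01444600 / 1.7600 = 0.5746 deg

0.5746 deg


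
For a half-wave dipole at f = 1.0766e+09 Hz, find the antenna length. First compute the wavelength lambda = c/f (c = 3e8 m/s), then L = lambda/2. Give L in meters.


lambda = c / f = 3.0000e+08 / 1.0766e+09 = 0.2786550 m
L = lambda / 2 = 0.2786550 / 2 = 0.1393 m

0.1393 m


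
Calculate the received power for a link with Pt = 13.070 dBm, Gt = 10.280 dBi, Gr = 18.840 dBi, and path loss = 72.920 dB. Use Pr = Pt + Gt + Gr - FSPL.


Pr = 13.070 + 10.280 + 18.840 - 72.920 = -30.73 dBm

-30.73 dBm


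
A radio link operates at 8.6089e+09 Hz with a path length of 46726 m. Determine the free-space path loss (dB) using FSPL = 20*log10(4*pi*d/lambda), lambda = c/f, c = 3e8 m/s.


lambda = c / f = 3.0000e+08 / 8.6089e+09 = 0.03484766 m
FSPL = 20 * log10(4*pi*46726/0.03484766) = 144.5 dB

144.5 dB


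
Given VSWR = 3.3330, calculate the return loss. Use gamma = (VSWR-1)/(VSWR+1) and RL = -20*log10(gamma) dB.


gamma = (3.3330 - 1) / (3.3330 + 1) = 0.5384260
RL = -20 * log10(0.5384260) = 5.377 dB

5.377 dB


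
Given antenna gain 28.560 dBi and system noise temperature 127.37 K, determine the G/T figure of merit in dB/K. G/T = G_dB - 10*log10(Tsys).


G/T = 28.560 - 10*log10(127.37) = 28.560 - 21.05067 = 7.509 dB/K

7.509 dB/K


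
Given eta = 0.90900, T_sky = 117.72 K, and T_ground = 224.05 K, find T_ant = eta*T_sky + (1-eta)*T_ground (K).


T_ant = 0.90900 * 117.72 + (1 - 0.90900) * 224.05 = 127.4 K

127.4 K


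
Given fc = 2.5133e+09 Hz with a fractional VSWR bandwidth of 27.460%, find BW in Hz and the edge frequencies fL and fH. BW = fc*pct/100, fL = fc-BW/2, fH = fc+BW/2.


BW = 2.5133e+09 * 27.460/100 = 6.901522e+08 Hz
fL = 2.5133e+09 - 6.901522e+08/2 = 2.168e+09 Hz
fH = 2.5133e+09 + 6.901522e+08/2 = 2.858e+09 Hz

BW=6.902e+08 Hz, fL=2.168e+09 Hz, fH=2.858e+09 Hz


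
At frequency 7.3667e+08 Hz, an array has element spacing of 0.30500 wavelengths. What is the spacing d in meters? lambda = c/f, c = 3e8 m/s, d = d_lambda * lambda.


lambda = c / f = 3.0000e+08 / 7.3667e+08 = 0.4072380 m
d = 0.30500 * 0.4072380 = 0.1242 m

0.1242 m


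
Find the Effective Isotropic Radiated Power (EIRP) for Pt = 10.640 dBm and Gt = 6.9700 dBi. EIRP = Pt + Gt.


EIRP = Pt + Gt = 10.640 + 6.9700 = 17.61 dBm

17.61 dBm


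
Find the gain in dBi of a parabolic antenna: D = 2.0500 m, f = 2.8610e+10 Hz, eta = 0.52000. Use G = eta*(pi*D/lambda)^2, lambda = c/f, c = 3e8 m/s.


lambda = c / f = 3.0000e+08 / 2.8610e+10 = 0.01048584 m
G_linear = 0.52000 * (pi * 2.0500 / 0.01048584)^2 = 196157.2
G_dBi = 10 * log10(196157.2) = 52.93 dBi

52.93 dBi


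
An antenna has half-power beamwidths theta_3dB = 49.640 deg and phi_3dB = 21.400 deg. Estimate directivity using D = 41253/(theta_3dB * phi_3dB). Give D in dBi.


D_linear = 41253 / (49.640 * 21.400) = 38.83381
D_dBi = 10 * log10(38.83381) = 15.89 dBi

15.89 dBi


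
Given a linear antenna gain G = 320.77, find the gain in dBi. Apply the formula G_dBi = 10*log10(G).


G_dBi = 10 * log10(320.77) = 25.06 dBi

25.06 dBi


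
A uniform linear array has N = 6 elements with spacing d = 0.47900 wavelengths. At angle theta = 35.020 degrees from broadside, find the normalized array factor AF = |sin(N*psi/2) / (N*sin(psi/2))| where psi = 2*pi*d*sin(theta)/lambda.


psi = 2*pi*0.47900*sin(35.020 deg) = 1.727122 rad
AF = |sin(6*1.727122/2) / (6*sin(1.727122/2))| = 0.1956

0.1956


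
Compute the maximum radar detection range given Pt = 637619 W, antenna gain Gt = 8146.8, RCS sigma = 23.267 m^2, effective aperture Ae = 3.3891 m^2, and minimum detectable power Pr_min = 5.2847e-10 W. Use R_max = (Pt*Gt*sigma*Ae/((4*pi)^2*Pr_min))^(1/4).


R^4 = 637619*8146.8*23.267*3.3891 / ((4*pi)^2 * 5.2847e-10) = 4.908322e+18
R_max = 4.908322e+18^0.25 = 47069 m

47069 m


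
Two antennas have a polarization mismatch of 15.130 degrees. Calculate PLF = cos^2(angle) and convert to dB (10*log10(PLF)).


PLF_linear = cos^2(15.130 deg) = 0.9318738
PLF_dB = 10 * log10(0.9318738) = -0.3064 dB

-0.3064 dB


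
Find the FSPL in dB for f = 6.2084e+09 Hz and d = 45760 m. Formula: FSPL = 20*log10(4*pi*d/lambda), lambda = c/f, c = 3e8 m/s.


lambda = c / f = 3.0000e+08 / 6.2084e+09 = 0.04832163 m
FSPL = 20 * log10(4*pi*45760/0.04832163) = 141.5 dB

141.5 dB


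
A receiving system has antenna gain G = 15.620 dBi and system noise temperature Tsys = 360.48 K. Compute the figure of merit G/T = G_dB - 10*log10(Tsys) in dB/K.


G/T = 15.620 - 10*log10(360.48) = 15.620 - 25.56881 = -9.949 dB/K

-9.949 dB/K


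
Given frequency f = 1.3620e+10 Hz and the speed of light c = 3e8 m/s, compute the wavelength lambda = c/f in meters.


lambda = c / f = 3.0000e+08 / 1.3620e+10 = 0.02203 m

0.02203 m


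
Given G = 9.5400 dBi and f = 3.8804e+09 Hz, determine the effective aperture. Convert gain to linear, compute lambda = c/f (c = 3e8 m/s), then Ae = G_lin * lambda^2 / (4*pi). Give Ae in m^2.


lambda = c / f = 3.0000e+08 / 3.8804e+09 = 0.07731162 m
G_linear = 10^(9.5400/10) = 8.994976
Ae = G_linear * lambda^2 / (4*pi) = 8.994976 * 0.07731162^2 / (4*pi) = 4.278e-03 m^2

4.278e-03 m^2


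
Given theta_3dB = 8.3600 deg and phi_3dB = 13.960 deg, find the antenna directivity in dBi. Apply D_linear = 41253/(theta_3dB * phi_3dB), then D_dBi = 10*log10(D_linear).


D_linear = 41253 / (8.3600 * 13.960) = 353.4792
D_dBi = 10 * log10(353.4792) = 25.48 dBi

25.48 dBi


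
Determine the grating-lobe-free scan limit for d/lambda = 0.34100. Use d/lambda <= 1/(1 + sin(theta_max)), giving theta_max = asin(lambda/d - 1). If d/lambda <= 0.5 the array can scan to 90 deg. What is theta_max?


lambda/d - 1 = 1/0.34100 - 1 = 1.932551 >= 1
d/lambda <= 0.5, so the array can scan to endfire without grating lobes: theta_max = 90 deg

90 deg


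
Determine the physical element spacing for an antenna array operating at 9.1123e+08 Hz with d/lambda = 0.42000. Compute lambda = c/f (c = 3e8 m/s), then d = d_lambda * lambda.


lambda = c / f = 3.0000e+08 / 9.1123e+08 = 0.3292253 m
d = 0.42000 * 0.3292253 = 0.1383 m

0.1383 m


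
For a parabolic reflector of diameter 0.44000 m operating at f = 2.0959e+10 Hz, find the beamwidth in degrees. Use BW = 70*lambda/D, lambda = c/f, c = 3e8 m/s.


lambda = c / f = 3.0000e+08 / 2.0959e+10 = 0.01431366 m
BW = 70 * 0.01431366 / 0.44000 = 2.277 deg

2.277 deg


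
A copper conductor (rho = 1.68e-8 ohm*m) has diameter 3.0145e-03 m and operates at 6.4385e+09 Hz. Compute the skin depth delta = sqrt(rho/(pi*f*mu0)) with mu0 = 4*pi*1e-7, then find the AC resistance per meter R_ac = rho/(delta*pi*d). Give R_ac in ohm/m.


delta = sqrt(1.68e-8 / (pi * 6.4385e+09 * 4*pi*1e-7)) = 8.129848e-07 m
R_ac = 1.68e-8 / (8.129848e-07 * pi * 3.0145e-03) = 2.182 ohm/m

2.182 ohm/m


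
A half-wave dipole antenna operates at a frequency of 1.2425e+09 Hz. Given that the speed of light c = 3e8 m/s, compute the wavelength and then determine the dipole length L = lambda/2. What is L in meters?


lambda = c / f = 3.0000e+08 / 1.2425e+09 = 0.2414487 m
L = lambda / 2 = 0.2414487 / 2 = 0.1207 m

0.1207 m


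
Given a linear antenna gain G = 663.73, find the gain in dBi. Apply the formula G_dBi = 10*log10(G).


G_dBi = 10 * log10(663.73) = 28.22 dBi

28.22 dBi


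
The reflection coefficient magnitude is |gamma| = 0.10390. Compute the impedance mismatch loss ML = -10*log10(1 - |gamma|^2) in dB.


ML = -10 * log10(1 - 0.10390^2) = -10 * log10(0.98920479) = 0.04714 dB

0.04714 dB


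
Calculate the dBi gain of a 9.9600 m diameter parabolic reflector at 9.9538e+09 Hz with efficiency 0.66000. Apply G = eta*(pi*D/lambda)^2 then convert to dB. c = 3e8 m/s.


lambda = c / f = 3.0000e+08 / 9.9538e+09 = 0.03013924 m
G_linear = 0.66000 * (pi * 9.9600 / 0.03013924)^2 = 711373.6
G_dBi = 10 * log10(711373.6) = 58.52 dBi

58.52 dBi


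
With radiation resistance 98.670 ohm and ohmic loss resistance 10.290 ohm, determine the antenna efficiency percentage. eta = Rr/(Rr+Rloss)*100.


eta = 98.670 / (98.670 + 10.290) * 100 = 90.56%

90.56%
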